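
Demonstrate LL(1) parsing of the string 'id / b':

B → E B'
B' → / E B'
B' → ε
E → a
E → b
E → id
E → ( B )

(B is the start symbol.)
LL(1) parsing maintains a stack (initially the start symbol over $) and the input. At each step: if the stack top is a terminal, match it against the current input token; if it is a non-terminal N, replace it with the RHS of M[N, lookahead] (the unique production whose predict set contains the lookahead).

Stack is shown with the top on the left.

Stack     Input     Action
--------------------------
B $       id / b $  output B → E B'
E B' $    id / b $  output E → id
id B' $   id / b $  match 'id'
B' $      / b $     output B' → / E B'
/ E B' $  / b $     match '/'
E B' $    b $       output E → b
b B' $    b $       match 'b'
B' $      $         output B' → ε
$         $         accept

The string is accepted.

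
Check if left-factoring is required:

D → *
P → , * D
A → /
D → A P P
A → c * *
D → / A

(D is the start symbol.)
No, left-factoring is not needed

Left-factoring is needed when two productions for the same non-terminal
share a common prefix on the right-hand side.

Productions for D:
  D → *
  D → A P P
  D → / A
Productions for A:
  A → /
  A → c * *

No common prefixes found.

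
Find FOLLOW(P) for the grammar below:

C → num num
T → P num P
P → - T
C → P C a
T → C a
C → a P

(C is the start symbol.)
To compute FOLLOW(P), find every occurrence of P on a right-hand side N → α P β: add FIRST(β) \ {ε}, and if β is empty or nullable also add FOLLOW(N). Iterate to a fixed point.

In T → P num P: P is followed by num P, add FIRST(num P) \ {ε} = { 'num' }
In T → P num P: P is at the end, add FOLLOW(T)
In C → P C a: P is followed by C a, add FIRST(C a) \ {ε} = { '-', 'a', 'num' }
In C → a P: P is at the end, add FOLLOW(C)

The FOLLOW sets referred to above (computed the same way, to a fixed point):
  FOLLOW(T) = { $, '-', 'a', 'num' }
  FOLLOW(C) = { $, 'a' }

Taking the union: FOLLOW(P) = { $, '-', 'a', 'num' }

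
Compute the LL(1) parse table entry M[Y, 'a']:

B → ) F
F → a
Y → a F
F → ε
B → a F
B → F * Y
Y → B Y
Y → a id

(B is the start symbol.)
Y → a F, Y → B Y, Y → a id

To find M[Y, 'a'], we find productions for Y where 'a' is in the predict set (PREDICT(N → α) = (FIRST(α) \ {ε}) ∪ (FOLLOW(N) if α ⇒* ε)).

Relevant sets:
  FIRST(B) = { ')', '*', 'a' }

Y → a F: PREDICT = { 'a' }
  'a' is in predict set, so this production goes in M[Y, 'a']
Y → B Y: PREDICT = { ')', '*', 'a' }
  'a' is in predict set, so this production goes in M[Y, 'a']
Y → a id: PREDICT = { 'a' }
  'a' is in predict set, so this production goes in M[Y, 'a']

M[Y, 'a'] = Y → a F, Y → B Y, Y → a id  (a multiply-defined cell — the grammar is not LL(1))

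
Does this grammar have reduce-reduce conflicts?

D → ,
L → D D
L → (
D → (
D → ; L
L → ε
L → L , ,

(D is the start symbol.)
Augment with D' → D and build the canonical LR(0) collection (I0 = CLOSURE({[D' → . D]}), then GOTO on every symbol after a dot until no new states appear). It has 11 states:
  I0: { [D → . (], [D → . ,], [D → . ; L], [D' → . D] }  — shift
  I1: { [D → ( .] }  — reduce
  I2: { [D → , .] }  — reduce
  I3: { [D → . (], [D → . ,], [D → . ; L], [D → ; . L], [L → . (], [L → . D D], [L → . L , ,], [L → .] }  — shift, reduce
  I4: { [D' → D .] }  — accept
  I5: { [D → ( .], [L → ( .] }  — 2 reduces
  I6: { [D → . (], [D → . ,], [D → . ; L], [L → D . D] }  — shift
  I7: { [D → ; L .], [L → L . , ,] }  — shift, reduce
  I8: { [L → L , . ,] }  — shift
  I9: { [L → L , , .] }  — reduce
  I10: { [L → D D .] }  — reduce

I5 contains complete items [D → ( .], [L → ( .] — reduce-reduce conflict.

Answer: Yes — I5: [D → ( .] vs [L → ( .]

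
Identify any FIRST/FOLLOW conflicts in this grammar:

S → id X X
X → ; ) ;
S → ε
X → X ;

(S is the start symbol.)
A FIRST/FOLLOW conflict occurs when a non-terminal N has a nullable alternative N → β (β ⇒* ε) and another alternative N → α with FIRST(α) ∩ FOLLOW(N) ≠ ∅: on such a lookahead the parser cannot decide between expanding α and letting N vanish via β.

Nullable non-terminals: S.

S: nullable alternative(s) S → ε; FOLLOW(S) = { $ }
  S → id X X: FIRST \ {ε} = { 'id' } — disjoint from FOLLOW(S)
  S → ε: FIRST \ {ε} = { } — this is the only nullable alternative, skip

X has no nullable alternative, so no FIRST/FOLLOW check is needed there.

No FIRST/FOLLOW conflicts found.

Answer: No FIRST/FOLLOW conflicts.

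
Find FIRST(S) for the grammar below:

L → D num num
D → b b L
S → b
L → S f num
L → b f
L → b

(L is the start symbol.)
{ 'b' }

From S → b:
  - b is a terminal: add 'b' and stop

Collecting: FIRST(S) = { 'b' }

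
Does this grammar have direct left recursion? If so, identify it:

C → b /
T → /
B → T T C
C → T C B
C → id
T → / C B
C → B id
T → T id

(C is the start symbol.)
Direct left recursion occurs when N → N α for some non-terminal N (the right-hand side begins with the left-hand side itself).

C → b /: starts with b
T → /: starts with '/'
B → T T C: starts with T
C → T C B: starts with T
C → id: starts with id
T → / C B: starts with '/'
C → B id: starts with B
T → T id: LEFT RECURSIVE (starts with T)

The grammar has direct left recursion on: T.

Answer: Yes, T is left-recursive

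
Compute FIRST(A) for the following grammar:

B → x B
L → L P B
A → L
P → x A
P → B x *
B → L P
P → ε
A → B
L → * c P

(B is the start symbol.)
{ '*', 'x' }

To compute FIRST(A), examine every production with A on the left-hand side, reading each right-hand side left to right until a non-nullable symbol is reached.

FIRST sets of the other non-terminals involved (by the same procedure, iterated to a fixed point):
  FIRST(L) = { '*' }
  FIRST(B) = { '*', 'x' }

From A → L:
  - L is a non-terminal: add FIRST(L) \ {ε} = { '*' }
    L is not nullable, so stop
From A → B:
  - B is a non-terminal: add FIRST(B) \ {ε} = { '*', 'x' }
    B is not nullable, so stop

Collecting: FIRST(A) = { '*', 'x' }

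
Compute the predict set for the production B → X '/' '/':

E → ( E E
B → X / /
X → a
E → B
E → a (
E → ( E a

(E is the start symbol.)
PREDICT(B → X '/' '/') = (FIRST(RHS) \ {ε}) ∪ (FOLLOW(B) if ε ∈ FIRST(RHS), i.e. RHS ⇒* ε)
FIRST(X) = { 'a' }
FIRST(X '/' '/') = { 'a' }
ε ∉ FIRST(X '/' '/'), so FOLLOW(B) is not added.
PREDICT(B → X '/' '/') = { 'a' }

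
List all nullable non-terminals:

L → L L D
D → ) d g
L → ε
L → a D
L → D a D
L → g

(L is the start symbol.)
A non-terminal is nullable if it can derive ε (the empty string): either it has an ε-production, or it has a production whose right-hand side consists entirely of nullable non-terminals.

ε-productions: L → ε
So L is immediately nullable.
No further non-terminal can be added: every production for the remaining non-terminals contains a terminal or a non-nullable non-terminal.
Nullable = { 'L' }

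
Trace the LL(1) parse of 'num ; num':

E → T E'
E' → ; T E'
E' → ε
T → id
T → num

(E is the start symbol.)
Stack is shown with the top on the left.

Stack     Input        Action
-----------------------------
E $       num ; num $  output E → T E'
T E' $    num ; num $  output T → num
num E' $  num ; num $  match 'num'
E' $      ; num $      output E' → ; T E'
; T E' $  ; num $      match ';'
T E' $    num $        output T → num
num E' $  num $        match 'num'
E' $      $            output E' → ε
$         $            accept

The string is accepted.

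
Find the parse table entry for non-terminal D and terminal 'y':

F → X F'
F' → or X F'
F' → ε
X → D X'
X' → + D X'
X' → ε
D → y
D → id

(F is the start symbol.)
D → y

To find M[D, 'y'], we find productions for D where 'y' is in the predict set (PREDICT(N → α) = (FIRST(α) \ {ε}) ∪ (FOLLOW(N) if α ⇒* ε)).

D → y: PREDICT = { 'y' }
  'y' is in predict set, so this production goes in M[D, 'y']
D → id: PREDICT = { 'id' }

M[D, 'y'] = D → y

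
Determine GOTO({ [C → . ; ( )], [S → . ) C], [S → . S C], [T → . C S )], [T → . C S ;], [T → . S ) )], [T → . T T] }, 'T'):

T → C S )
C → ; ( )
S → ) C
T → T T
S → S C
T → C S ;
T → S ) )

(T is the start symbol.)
{ [C → . ; ( )], [S → . ) C], [S → . S C], [T → . C S )], [T → . C S ;], [T → . S ) )], [T → . T T], [T → T . T] }

GOTO(I, 'T') = CLOSURE({ [A → αX.β] : [A → α.Xβ] ∈ I, X = 'T' })

Items with dot before 'T', with the dot advanced:
  [T → . T T] → [T → T . T]
Closure of the advanced items:
  [T → T . T] has the dot before T: add [T → . C S )], [T → . T T], [T → . C S ;], [T → . S ) )]
  [T → . C S )] has the dot before C: add [C → . ; ( )]
  [T → . S ) )] has the dot before S: add [S → . ) C], [S → . S C]

GOTO = { [C → . ; ( )], [S → . ) C], [S → . S C], [T → . C S )], [T → . C S ;], [T → . S ) )], [T → . T T], [T → T . T] }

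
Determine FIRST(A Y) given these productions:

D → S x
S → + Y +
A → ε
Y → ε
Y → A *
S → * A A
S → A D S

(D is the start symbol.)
FIRST sets of the non-terminals involved (from the grammar, by fixed-point iteration):
  FIRST(A) = { ε }
  FIRST(Y) = { '*', ε }

To compute FIRST(A Y), process the symbols left to right:
Symbol A is a non-terminal. Add FIRST(A) \ {ε} = { }
A is nullable (ε ∈ FIRST(A)), continue to the next symbol.
Symbol Y is a non-terminal. Add FIRST(Y) \ {ε} = { '*' }
Y is nullable (ε ∈ FIRST(Y)), continue to the next symbol.
All symbols are nullable, so ε is in the result.
FIRST(A Y) = { '*', ε }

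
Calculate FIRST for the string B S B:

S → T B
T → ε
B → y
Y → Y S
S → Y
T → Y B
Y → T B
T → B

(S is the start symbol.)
FIRST sets of the non-terminals involved (from the grammar, by fixed-point iteration):
  FIRST(B) = { 'y' }

To compute FIRST(B S B), process the symbols left to right:
Symbol B is a non-terminal. Add FIRST(B) \ {ε} = { 'y' }
B is not nullable (ε ∉ FIRST(B)), so stop here.
FIRST(B S B) = { 'y' }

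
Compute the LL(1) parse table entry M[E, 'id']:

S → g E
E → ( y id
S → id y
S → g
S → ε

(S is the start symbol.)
Empty (error entry)

To find M[E, 'id'], we find productions for E where 'id' is in the predict set (PREDICT(N → α) = (FIRST(α) \ {ε}) ∪ (FOLLOW(N) if α ⇒* ε)).

E → ( y id: PREDICT = { '(' }

M[E, 'id'] is empty (no production applies)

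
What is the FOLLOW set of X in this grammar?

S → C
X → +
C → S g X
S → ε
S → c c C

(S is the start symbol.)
To compute FOLLOW(X), find every occurrence of X on a right-hand side N → α X β: add FIRST(β) \ {ε}, and if β is empty or nullable also add FOLLOW(N). Iterate to a fixed point.

In C → S g X: X is at the end, add FOLLOW(C)

The FOLLOW sets referred to above (computed the same way, to a fixed point):
  FOLLOW(C) = { $, 'g' }

Taking the union: FOLLOW(X) = { $, 'g' }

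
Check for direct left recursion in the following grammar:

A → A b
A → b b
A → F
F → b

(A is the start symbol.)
A → A b: LEFT RECURSIVE (starts with A)
A → b b: starts with b
A → F: starts with F
F → b: starts with b

The grammar has direct left recursion on: A.

Answer: Yes, A is left-recursive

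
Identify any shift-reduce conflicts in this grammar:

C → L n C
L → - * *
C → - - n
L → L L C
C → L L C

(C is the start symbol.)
A shift-reduce conflict occurs when an LR(0) state has both:
  - a complete (reduce) item [A → α .] (dot at the end), and
  - a shift item [B → β . c γ] (dot before a terminal).

Augment with C' → C and build the canonical LR(0) collection (I0 = CLOSURE({[C' → . C]}), then GOTO on every symbol after a dot until no new states appear). It has 16 states:
  I0: { [C → . - - n], [C → . L L C], [C → . L n C], [C' → . C], [L → . - * *], [L → . L L C] }  — shift
  I1: { [C → - . - n], [L → - . * *] }  — shift
  I2: { [C' → C .] }  — accept
  I3: { [C → L . L C], [C → L . n C], [L → . - * *], [L → . L L C], [L → L . L C] }  — shift
  I4: { [L → - . * *] }  — shift
  I5: { [C → . - - n], [C → . L L C], [C → . L n C], [C → L L . C], [L → . - * *], [L → . L L C], [L → L . L C], [L → L L . C] }  — shift
  I6: { [C → . - - n], [C → . L L C], [C → . L n C], [C → L n . C], [L → . - * *], [L → . L L C] }  — shift
  I7: { [C → L n C .] }  — reduce
  I8: { [C → L L C .], [L → L L C .] }  — 2 reduces
  I9: { [C → . - - n], [C → . L L C], [C → . L n C], [C → L . L C], [C → L . n C], [L → . - * *], [L → . L L C], [L → L . L C], [L → L L . C] }  — shift
  I10: { [L → L L C .] }  — reduce
  I11: { [C → . - - n], [C → . L L C], [C → . L n C], [C → L . L C], [C → L . n C], [C → L L . C], [L → . - * *], [L → . L L C], [L → L . L C], [L → L L . C] }  — shift
  I12: { [L → - * . *] }  — shift
  I13: { [L → - * * .] }  — reduce
  I14: { [C → - - . n] }  — shift
  I15: { [C → - - n .] }  — reduce

No state contains both a complete item and a shift item.

Answer: No shift-reduce conflicts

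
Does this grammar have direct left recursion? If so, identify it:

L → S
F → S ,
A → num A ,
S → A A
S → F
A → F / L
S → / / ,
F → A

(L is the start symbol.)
L → S: starts with S
F → S ,: starts with S
A → num A ,: starts with num
S → A A: starts with A
S → F: starts with F
A → F / L: starts with F
S → / / ,: starts with '/'
F → A: starts with A

No direct left recursion found.

Answer: No direct left recursion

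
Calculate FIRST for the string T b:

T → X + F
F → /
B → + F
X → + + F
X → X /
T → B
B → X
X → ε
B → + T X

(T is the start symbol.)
FIRST sets of the non-terminals involved (from the grammar, by fixed-point iteration):
  FIRST(T) = { '+', '/', ε }

To compute FIRST(T b), process the symbols left to right:
Symbol T is a non-terminal. Add FIRST(T) \ {ε} = { '+', '/' }
T is nullable (ε ∈ FIRST(T)), continue to the next symbol.
Symbol b is a terminal. Add 'b' and stop.
FIRST(T b) = { '+', '/', 'b' }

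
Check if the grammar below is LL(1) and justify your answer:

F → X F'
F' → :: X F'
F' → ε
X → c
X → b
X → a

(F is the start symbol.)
Yes, the grammar is LL(1).

A grammar is LL(1) if for each non-terminal N with multiple productions, the predict sets of those productions are pairwise disjoint, where PREDICT(N → α) = (FIRST(α) \ {ε}) ∪ (FOLLOW(N) if α ⇒* ε).

Relevant sets:
  FOLLOW(F') = { $ }

For F':
  PREDICT(F' → :: X F') = { '::' }
  PREDICT(F' → ε) = { $ }
For X:
  PREDICT(X → c) = { 'c' }
  PREDICT(X → b) = { 'b' }
  PREDICT(X → a) = { 'a' }
F has a single production, so nothing to check there.

All predict sets are disjoint. The grammar IS LL(1).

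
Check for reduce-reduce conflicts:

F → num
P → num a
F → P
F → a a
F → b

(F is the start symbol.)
Augment with F' → F and build the canonical LR(0) collection (I0 = CLOSURE({[F' → . F]}), then GOTO on every symbol after a dot until no new states appear). It has 8 states:
  I0: { [F → . P], [F → . a a], [F → . b], [F → . num], [F' → . F], [P → . num a] }  — shift
  I1: { [F' → F .] }  — accept
  I2: { [F → P .] }  — reduce
  I3: { [F → a . a] }  — shift
  I4: { [F → b .] }  — reduce
  I5: { [F → num .], [P → num . a] }  — shift, reduce
  I6: { [P → num a .] }  — reduce
  I7: { [F → a a .] }  — reduce

No state contains more than one complete item.

Answer: No reduce-reduce conflicts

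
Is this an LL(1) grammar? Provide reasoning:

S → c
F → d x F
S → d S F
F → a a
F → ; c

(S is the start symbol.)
A grammar is LL(1) if for each non-terminal N with multiple productions, the predict sets of those productions are pairwise disjoint, where PREDICT(N → α) = (FIRST(α) \ {ε}) ∪ (FOLLOW(N) if α ⇒* ε).

For S:
  PREDICT(S → c) = { 'c' }
  PREDICT(S → d S F) = { 'd' }
For F:
  PREDICT(F → d x F) = { 'd' }
  PREDICT(F → a a) = { 'a' }
  PREDICT(F → ';' c) = { ';' }

All predict sets are disjoint. The grammar IS LL(1).

Answer: Yes, the grammar is LL(1).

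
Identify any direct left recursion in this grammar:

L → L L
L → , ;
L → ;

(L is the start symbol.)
Yes, L is left-recursive

L → L L: LEFT RECURSIVE (starts with L)
L → , ;: starts with ','
L → ;: starts with ';'

The grammar has direct left recursion on: L.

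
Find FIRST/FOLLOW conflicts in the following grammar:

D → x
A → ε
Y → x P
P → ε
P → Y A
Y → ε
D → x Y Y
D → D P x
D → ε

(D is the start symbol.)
Yes. D → x with FOLLOW(D) on { 'x' }; D → x Y Y with FOLLOW(D) on { 'x' }; D → D P x with FOLLOW(D) on { 'x' }; Y → x P with FOLLOW(Y) on { 'x' }; P → Y A with FOLLOW(P) on { 'x' }

A FIRST/FOLLOW conflict occurs when a non-terminal N has a nullable alternative N → β (β ⇒* ε) and another alternative N → α with FIRST(α) ∩ FOLLOW(N) ≠ ∅: on such a lookahead the parser cannot decide between expanding α and letting N vanish via β.

Nullable non-terminals: A, D, P, Y.
FIRST sets used below: FIRST(D) = { 'x', ε }, FIRST(P) = { 'x', ε }, FIRST(Y) = { 'x', ε }, FIRST(A) = { ε }
A has a nullable alternative but only one production, so nothing to check.

D: nullable alternative(s) D → ε; FOLLOW(D) = { $, 'x' }
  D → x: FIRST \ {ε} = { 'x' } — overlaps FOLLOW(D) on { 'x' }: CONFLICT
  D → x Y Y: FIRST \ {ε} = { 'x' } — overlaps FOLLOW(D) on { 'x' }: CONFLICT
  D → D P x: FIRST \ {ε} = { 'x' } — overlaps FOLLOW(D) on { 'x' }: CONFLICT
  D → ε: FIRST \ {ε} = { } — this is the only nullable alternative, skip

P: nullable alternative(s) P → ε, P → Y A; FOLLOW(P) = { $, 'x' }
  P → ε: FIRST \ {ε} = { } — disjoint from FOLLOW(P)
  P → Y A: FIRST \ {ε} = { 'x' } — overlaps FOLLOW(P) on { 'x' }: CONFLICT

Y: nullable alternative(s) Y → ε; FOLLOW(Y) = { $, 'x' }
  Y → x P: FIRST \ {ε} = { 'x' } — overlaps FOLLOW(Y) on { 'x' }: CONFLICT
  Y → ε: FIRST \ {ε} = { } — this is the only nullable alternative, skip

So the grammar has 5 FIRST/FOLLOW conflicts (marked CONFLICT above).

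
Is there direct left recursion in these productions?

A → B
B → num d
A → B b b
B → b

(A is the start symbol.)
Direct left recursion occurs when N → N α for some non-terminal N (the right-hand side begins with the left-hand side itself).

A → B: starts with B
B → num d: starts with num
A → B b b: starts with B
B → b: starts with b

No direct left recursion found.

Answer: No direct left recursion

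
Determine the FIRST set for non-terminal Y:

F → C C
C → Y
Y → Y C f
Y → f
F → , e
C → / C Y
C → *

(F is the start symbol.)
{ 'f' }

To compute FIRST(Y), examine every production with Y on the left-hand side, reading each right-hand side left to right until a non-nullable symbol is reached.

From Y → Y C f:
  - Y is the symbol being defined: contributes nothing new
    Y is not nullable, so stop
From Y → f:
  - f is a terminal: add 'f' and stop

Collecting: FIRST(Y) = { 'f' }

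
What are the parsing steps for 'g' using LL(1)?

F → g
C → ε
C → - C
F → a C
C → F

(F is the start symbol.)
LL(1) parsing maintains a stack (initially the start symbol over $) and the input. At each step: if the stack top is a terminal, match it against the current input token; if it is a non-terminal N, replace it with the RHS of M[N, lookahead] (the unique production whose predict set contains the lookahead).

Stack is shown with the top on the left.

Stack  Input  Action
--------------------
F $    g $    output F → g
g $    g $    match 'g'
$      $      accept

The string is accepted.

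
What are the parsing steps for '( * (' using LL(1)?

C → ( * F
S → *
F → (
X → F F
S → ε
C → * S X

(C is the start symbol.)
LL(1) parsing maintains a stack (initially the start symbol over $) and the input. At each step: if the stack top is a terminal, match it against the current input token; if it is a non-terminal N, replace it with the RHS of M[N, lookahead] (the unique production whose predict set contains the lookahead).

Stack is shown with the top on the left.

Stack    Input    Action
------------------------
C $      ( * ( $  output C → ( * F
( * F $  ( * ( $  match '('
* F $    * ( $    match '*'
F $      ( $      output F → (
( $      ( $      match '('
$        $        accept

The string is accepted.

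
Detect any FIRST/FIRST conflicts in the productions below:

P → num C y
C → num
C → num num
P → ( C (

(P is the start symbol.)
Productions for P:
  P → num C y: FIRST = { 'num' }
  P → ( C (: FIRST = { '(' }
Productions for C:
  C → num: FIRST = { 'num' }
  C → num num: FIRST = { 'num' }

Conflict for C: C → num and C → num num
  Overlap: { 'num' }

Answer: Yes. C → num / C → num num on { 'num' }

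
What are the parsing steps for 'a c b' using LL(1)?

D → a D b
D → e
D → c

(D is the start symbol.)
LL(1) parsing maintains a stack (initially the start symbol over $) and the input. At each step: if the stack top is a terminal, match it against the current input token; if it is a non-terminal N, replace it with the RHS of M[N, lookahead] (the unique production whose predict set contains the lookahead).

Stack is shown with the top on the left.

Stack    Input    Action
------------------------
D $      a c b $  output D → a D b
a D b $  a c b $  match 'a'
D b $    c b $    output D → c
c b $    c b $    match 'c'
b $      b $      match 'b'
$        $        accept

The string is accepted.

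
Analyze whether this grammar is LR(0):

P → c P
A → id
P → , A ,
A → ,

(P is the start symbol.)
Augment with P' → P and build the canonical LR(0) collection (I0 = CLOSURE({[P' → . P]}), then GOTO on every symbol after a dot until no new states appear). It has 9 states:
  I0: { [P → . , A ,], [P → . c P], [P' → . P] }  — shift
  I1: { [A → . ,], [A → . id], [P → , . A ,] }  — shift
  I2: { [P' → P .] }  — accept
  I3: { [P → . , A ,], [P → . c P], [P → c . P] }  — shift
  I4: { [P → c P .] }  — reduce
  I5: { [A → , .] }  — reduce
  I6: { [P → , A . ,] }  — shift
  I7: { [A → id .] }  — reduce
  I8: { [P → , A , .] }  — reduce

Every state is either a pure shift/goto state or contains exactly one complete item and nothing to shift — no conflicts. The grammar is LR(0).

Answer: Yes, the grammar is LR(0)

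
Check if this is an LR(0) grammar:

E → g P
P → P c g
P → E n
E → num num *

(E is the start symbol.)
A grammar is LR(0) if no state in the canonical LR(0) collection has:
  - both a shift item (dot before a terminal) and a complete item (shift-reduce conflict), or
  - two or more complete items (reduce-reduce conflict; the accept item [E' → E .] counts as a complete item here).

Augment with E' → E and build the canonical LR(0) collection (I0 = CLOSURE({[E' → . E]}), then GOTO on every symbol after a dot until no new states appear). It has 11 states:
  I0: { [E → . g P], [E → . num num *], [E' → . E] }  — shift
  I1: { [E' → E .] }  — accept
  I2: { [E → . g P], [E → . num num *], [E → g . P], [P → . E n], [P → . P c g] }  — shift
  I3: { [E → num . num *] }  — shift
  I4: { [E → num num . *] }  — shift
  I5: { [E → num num * .] }  — reduce
  I6: { [P → E . n] }  — shift
  I7: { [E → g P .], [P → P . c g] }  — shift, reduce
  I8: { [P → P c . g] }  — shift
  I9: { [P → P c g .] }  — reduce
  I10: { [P → E n .] }  — reduce

Conflict in state I7:
  Shift-reduce conflict between [E → g P .] and [P → P . c g]
So the grammar is NOT LR(0).

Answer: No. Shift-reduce conflict between [E → g P .] and [P → P . c g]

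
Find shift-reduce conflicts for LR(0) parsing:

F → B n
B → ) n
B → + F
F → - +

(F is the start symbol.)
No shift-reduce conflicts

Augment with F' → F and build the canonical LR(0) collection (I0 = CLOSURE({[F' → . F]}), then GOTO on every symbol after a dot until no new states appear). It has 10 states:
  I0: { [B → . ) n], [B → . + F], [F → . - +], [F → . B n], [F' → . F] }  — shift
  I1: { [B → ) . n] }  — shift
  I2: { [B → + . F], [B → . ) n], [B → . + F], [F → . - +], [F → . B n] }  — shift
  I3: { [F → - . +] }  — shift
  I4: { [F → B . n] }  — shift
  I5: { [F' → F .] }  — accept
  I6: { [F → B n .] }  — reduce
  I7: { [F → - + .] }  — reduce
  I8: { [B → + F .] }  — reduce
  I9: { [B → ) n .] }  — reduce

No state contains both a complete item and a shift item.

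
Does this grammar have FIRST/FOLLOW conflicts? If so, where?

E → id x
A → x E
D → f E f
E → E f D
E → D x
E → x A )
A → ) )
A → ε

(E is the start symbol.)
A FIRST/FOLLOW conflict occurs when a non-terminal N has a nullable alternative N → β (β ⇒* ε) and another alternative N → α with FIRST(α) ∩ FOLLOW(N) ≠ ∅: on such a lookahead the parser cannot decide between expanding α and letting N vanish via β.

Nullable non-terminals: A.

A: nullable alternative(s) A → ε; FOLLOW(A) = { ')' }
  A → x E: FIRST \ {ε} = { 'x' } — disjoint from FOLLOW(A)
  A → ) ): FIRST \ {ε} = { ')' } — overlaps FOLLOW(A) on { ')' }: CONFLICT
  A → ε: FIRST \ {ε} = { } — this is the only nullable alternative, skip

D, E have no nullable alternative, so no FIRST/FOLLOW check is needed there.

So the grammar has 1 FIRST/FOLLOW conflict (marked CONFLICT above).

Answer: Yes. A → ')' ')' with FOLLOW(A) on { ')' }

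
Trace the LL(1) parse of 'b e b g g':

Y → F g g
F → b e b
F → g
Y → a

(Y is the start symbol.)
Stack is shown with the top on the left.

Stack        Input        Action
--------------------------------
Y $          b e b g g $  output Y → F g g
F g g $      b e b g g $  output F → b e b
b e b g g $  b e b g g $  match 'b'
e b g g $    e b g g $    match 'e'
b g g $      b g g $      match 'b'
g g $        g g $        match 'g'
g $          g $          match 'g'
$            $            accept

The string is accepted.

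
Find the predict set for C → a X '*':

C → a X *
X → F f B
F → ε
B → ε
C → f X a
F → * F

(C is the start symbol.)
PREDICT(C → a X '*') = (FIRST(RHS) \ {ε}) ∪ (FOLLOW(C) if ε ∈ FIRST(RHS), i.e. RHS ⇒* ε)
FIRST(a X '*') = { 'a' }
ε ∉ FIRST(a X '*'), so FOLLOW(C) is not added.
PREDICT(C → a X '*') = { 'a' }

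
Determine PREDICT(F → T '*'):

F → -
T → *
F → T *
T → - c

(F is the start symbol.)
PREDICT(F → T '*') = (FIRST(RHS) \ {ε}) ∪ (FOLLOW(F) if ε ∈ FIRST(RHS), i.e. RHS ⇒* ε)
FIRST(T) = { '*', '-' }
FIRST(T '*') = { '*', '-' }
ε ∉ FIRST(T '*'), so FOLLOW(F) is not added.
PREDICT(F → T '*') = { '*', '-' }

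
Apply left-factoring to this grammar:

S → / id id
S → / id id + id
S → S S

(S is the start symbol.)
S → / id id S'
S' → ε
S' → + id
S → S S

Left-factoring transforms A → αβ₁ | αβ₂ into A → αA' and A' → β₁ | β₂
(α is the longest common prefix among the alternatives). Repeat until
no nonterminal has two alternatives with a common prefix.

Round 1: S has alternatives sharing prefix '/ id id'. Introduce S': S → / id id S'
  Add: S' → ε
  Add: S' → + id

No remaining common prefixes — done.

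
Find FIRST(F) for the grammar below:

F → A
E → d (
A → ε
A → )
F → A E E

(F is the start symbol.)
{ ')', 'd', ε }

To compute FIRST(F), examine every production with F on the left-hand side, reading each right-hand side left to right until a non-nullable symbol is reached.

FIRST sets of the other non-terminals involved (by the same procedure, iterated to a fixed point):
  FIRST(A) = { ')', ε }
  FIRST(E) = { 'd' }

From F → A:
  - A is a non-terminal: add FIRST(A) \ {ε} = { ')' }
    A is nullable and nothing follows, so the whole right-hand side can vanish: ε ∈ FIRST(F)
From F → A E E:
  - A is a non-terminal: add FIRST(A) \ {ε} = { ')' }
    A is nullable, so continue to the next symbol
  - E is a non-terminal: add FIRST(E) \ {ε} = { 'd' }
    E is not nullable, so stop

Collecting: FIRST(F) = { ')', 'd', ε }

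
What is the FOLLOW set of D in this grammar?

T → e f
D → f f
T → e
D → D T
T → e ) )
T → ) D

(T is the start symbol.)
{ $, ')', 'e' }

To compute FOLLOW(D), find every occurrence of D on a right-hand side N → α D β: add FIRST(β) \ {ε}, and if β is empty or nullable also add FOLLOW(N). Iterate to a fixed point.

In D → D T: D is followed by T, add FIRST(T) \ {ε} = { ')', 'e' }
In T → ) D: D is at the end, add FOLLOW(T)

The FOLLOW sets referred to above (computed the same way, to a fixed point):
  FOLLOW(T) = { $, ')', 'e' }

Taking the union: FOLLOW(D) = { $, ')', 'e' }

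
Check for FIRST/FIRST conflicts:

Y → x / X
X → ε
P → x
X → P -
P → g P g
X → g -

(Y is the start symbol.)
FIRST sets of the non-terminals at (or reachable through a nullable prefix from) the front of some alternative:
  FIRST(P) = { 'g', 'x' }

Productions for X:
  X → ε: FIRST = { ε }
  X → P -: FIRST = { 'g', 'x' }
  X → g -: FIRST = { 'g' }
Productions for P:
  P → x: FIRST = { 'x' }
  P → g P g: FIRST = { 'g' }
Y has only one production, so no FIRST/FIRST conflict is possible there.

Conflict for X: X → P - and X → g -
  Overlap: { 'g' }

Answer: Yes. X → P '-' / X → g '-' on { 'g' }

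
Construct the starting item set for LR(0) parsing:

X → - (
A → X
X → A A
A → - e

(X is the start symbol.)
First, augment the grammar with X' → X
I₀ = CLOSURE({ [X' → . X] }):
  [X' → . X] has the dot before X: add [X → . - (], [X → . A A]
  [X → . A A] has the dot before A: add [A → . X], [A → . - e]
No further items can be added.

I₀ = { [A → . - e], [A → . X], [X → . - (], [X → . A A], [X' → . X] }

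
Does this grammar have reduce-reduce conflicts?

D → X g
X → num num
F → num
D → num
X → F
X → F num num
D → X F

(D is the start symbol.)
Yes — I4: [D → num .] vs [F → num .]

A reduce-reduce conflict occurs when an LR(0) state has two complete items [A → α .] and [B → β .] — both call for a reduction, and with no lookahead the parser cannot choose between them.

Augment with D' → D and build the canonical LR(0) collection (I0 = CLOSURE({[D' → . D]}), then GOTO on every symbol after a dot until no new states appear). It has 11 states:
  I0: { [D → . X F], [D → . X g], [D → . num], [D' → . D], [F → . num], [X → . F num num], [X → . F], [X → . num num] }  — shift
  I1: { [D' → D .] }  — accept
  I2: { [X → F . num num], [X → F .] }  — shift, reduce
  I3: { [D → X . F], [D → X . g], [F → . num] }  — shift
  I4: { [D → num .], [F → num .], [X → num . num] }  — shift, 2 reduces
  I5: { [X → num num .] }  — reduce
  I6: { [D → X F .] }  — reduce
  I7: { [D → X g .] }  — reduce
  I8: { [F → num .] }  — reduce
  I9: { [X → F num . num] }  — shift
  I10: { [X → F num num .] }  — reduce

I4 contains complete items [D → num .], [F → num .] — reduce-reduce conflict.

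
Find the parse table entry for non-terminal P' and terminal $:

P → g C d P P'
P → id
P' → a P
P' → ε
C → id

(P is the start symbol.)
P' → ε

To find M[P', $], we find productions for P' where $ is in the predict set (PREDICT(N → α) = (FIRST(α) \ {ε}) ∪ (FOLLOW(N) if α ⇒* ε)).

Relevant sets:
  FOLLOW(P') = { $, 'a' }

P' → a P: PREDICT = { 'a' }
P' → ε: PREDICT = { $, 'a' }
  $ is in predict set, so this production goes in M[P', $]

M[P', $] = P' → ε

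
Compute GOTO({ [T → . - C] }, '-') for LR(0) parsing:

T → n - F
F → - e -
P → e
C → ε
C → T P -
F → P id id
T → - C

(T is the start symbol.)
{ [C → . T P -], [C → .], [T → - . C], [T → . - C], [T → . n - F] }

GOTO(I, '-') = CLOSURE({ [A → αX.β] : [A → α.Xβ] ∈ I, X = '-' })

Items with dot before '-', with the dot advanced:
  [T → . - C] → [T → - . C]
Closure of the advanced items:
  [T → - . C] has the dot before C: add [C → .], [C → . T P -]
  [C → . T P -] has the dot before T: add [T → . n - F], [T → . - C]

GOTO = { [C → . T P -], [C → .], [T → - . C], [T → . - C], [T → . n - F] }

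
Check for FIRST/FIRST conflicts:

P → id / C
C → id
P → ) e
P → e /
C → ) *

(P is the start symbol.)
A FIRST/FIRST conflict occurs when two productions N → α and N → β for the same non-terminal have FIRST(α) ∩ FIRST(β) ≠ ∅ (with ε ∈ FIRST of a nullable right-hand side, so two nullable alternatives also conflict).

Productions for P:
  P → id / C: FIRST = { 'id' }
  P → ) e: FIRST = { ')' }
  P → e /: FIRST = { 'e' }
Productions for C:
  C → id: FIRST = { 'id' }
  C → ) *: FIRST = { ')' }

All alternatives of each non-terminal have pairwise disjoint FIRST sets.

Answer: No FIRST/FIRST conflicts.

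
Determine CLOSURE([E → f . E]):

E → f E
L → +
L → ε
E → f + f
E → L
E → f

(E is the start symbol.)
To compute CLOSURE, for each item [A → α.Bβ] where B is a non-terminal, add [B → .γ] for all productions B → γ; repeat for the newly added items until nothing changes.

Start with: [E → f . E]
  [E → f . E] has the dot before E: add [E → . f E], [E → . f + f], [E → . L], [E → . f]
  [E → . L] has the dot before L: add [L → . +], [L → .]
No further items can be added.

CLOSURE = { [E → . L], [E → . f + f], [E → . f E], [E → . f], [E → f . E], [L → . +], [L → .] }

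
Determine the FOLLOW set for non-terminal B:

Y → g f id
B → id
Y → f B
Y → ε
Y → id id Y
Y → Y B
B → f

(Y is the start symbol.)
To compute FOLLOW(B), find every occurrence of B on a right-hand side N → α B β: add FIRST(β) \ {ε}, and if β is empty or nullable also add FOLLOW(N). Iterate to a fixed point.

In Y → f B: B is at the end, add FOLLOW(Y)
In Y → Y B: B is at the end, add FOLLOW(Y)

The FOLLOW sets referred to above (computed the same way, to a fixed point):
  FOLLOW(Y) = { $, 'f', 'id' }

Taking the union: FOLLOW(B) = { $, 'f', 'id' }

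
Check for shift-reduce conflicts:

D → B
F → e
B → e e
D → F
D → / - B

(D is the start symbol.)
Yes — I5: [F → e .] vs [B → e . e]

Augment with D' → D and build the canonical LR(0) collection (I0 = CLOSURE({[D' → . D]}), then GOTO on every symbol after a dot until no new states appear). It has 10 states:
  I0: { [B → . e e], [D → . / - B], [D → . B], [D → . F], [D' → . D], [F → . e] }  — shift
  I1: { [D → / . - B] }  — shift
  I2: { [D → B .] }  — reduce
  I3: { [D' → D .] }  — accept
  I4: { [D → F .] }  — reduce
  I5: { [B → e . e], [F → e .] }  — shift, reduce
  I6: { [B → e e .] }  — reduce
  I7: { [B → . e e], [D → / - . B] }  — shift
  I8: { [D → / - B .] }  — reduce
  I9: { [B → e . e] }  — shift

I5 contains reduce item [F → e .] and shift item [B → e . e] — shift-reduce conflict.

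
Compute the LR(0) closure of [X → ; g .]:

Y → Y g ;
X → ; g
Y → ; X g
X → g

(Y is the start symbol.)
Start with: [X → ; g .]
The dot is at the end, so nothing is added.

CLOSURE = { [X → ; g .] }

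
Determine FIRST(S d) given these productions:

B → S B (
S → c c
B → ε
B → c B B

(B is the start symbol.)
{ 'c' }

FIRST sets of the non-terminals involved (from the grammar, by fixed-point iteration):
  FIRST(S) = { 'c' }

To compute FIRST(S d), process the symbols left to right:
Symbol S is a non-terminal. Add FIRST(S) \ {ε} = { 'c' }
S is not nullable (ε ∉ FIRST(S)), so stop here.
FIRST(S d) = { 'c' }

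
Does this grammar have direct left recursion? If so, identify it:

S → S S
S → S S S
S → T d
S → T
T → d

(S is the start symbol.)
Yes, S is left-recursive

Direct left recursion occurs when N → N α for some non-terminal N (the right-hand side begins with the left-hand side itself).

S → S S: LEFT RECURSIVE (starts with S)
S → S S S: LEFT RECURSIVE (starts with S)
S → T d: starts with T
S → T: starts with T
T → d: starts with d

The grammar has direct left recursion on: S.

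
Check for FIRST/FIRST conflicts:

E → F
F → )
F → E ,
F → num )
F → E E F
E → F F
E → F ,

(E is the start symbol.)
Yes. E → F / E → F F on { ')', 'num' }; E → F / E → F ',' on { ')', 'num' }; E → F F / E → F ',' on { ')', 'num' }; F → ')' / F → E ',' on { ')' }; F → ')' / F → E E F on { ')' }; F → E ',' / F → num ')' on { 'num' }; F → E ',' / F → E E F on { ')', 'num' }; F → num ')' / F → E E F on { 'num' }

A FIRST/FIRST conflict occurs when two productions N → α and N → β for the same non-terminal have FIRST(α) ∩ FIRST(β) ≠ ∅ (with ε ∈ FIRST of a nullable right-hand side, so two nullable alternatives also conflict).

FIRST sets of the non-terminals at (or reachable through a nullable prefix from) the front of some alternative:
  FIRST(F) = { ')', 'num' }
  FIRST(E) = { ')', 'num' }

Productions for E:
  E → F: FIRST = { ')', 'num' }
  E → F F: FIRST = { ')', 'num' }
  E → F ,: FIRST = { ')', 'num' }
Productions for F:
  F → ): FIRST = { ')' }
  F → E ,: FIRST = { ')', 'num' }
  F → num ): FIRST = { 'num' }
  F → E E F: FIRST = { ')', 'num' }

Conflict for E: E → F and E → F F
  Overlap: { ')', 'num' }
Conflict for E: E → F and E → F ,
  Overlap: { ')', 'num' }
Conflict for E: E → F F and E → F ,
  Overlap: { ')', 'num' }
Conflict for F: F → ) and F → E ,
  Overlap: { ')' }
Conflict for F: F → ) and F → E E F
  Overlap: { ')' }
Conflict for F: F → E , and F → num )
  Overlap: { 'num' }
Conflict for F: F → E , and F → E E F
  Overlap: { ')', 'num' }
Conflict for F: F → num ) and F → E E F
  Overlap: { 'num' }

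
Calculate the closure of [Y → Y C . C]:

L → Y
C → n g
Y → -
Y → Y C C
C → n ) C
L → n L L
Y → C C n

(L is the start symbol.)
{ [C → . n ) C], [C → . n g], [Y → Y C . C] }

To compute CLOSURE, for each item [A → α.Bβ] where B is a non-terminal, add [B → .γ] for all productions B → γ; repeat for the newly added items until nothing changes.

Start with: [Y → Y C . C]
  [Y → Y C . C] has the dot before C: add [C → . n g], [C → . n ) C]
No further items can be added.

CLOSURE = { [C → . n ) C], [C → . n g], [Y → Y C . C] }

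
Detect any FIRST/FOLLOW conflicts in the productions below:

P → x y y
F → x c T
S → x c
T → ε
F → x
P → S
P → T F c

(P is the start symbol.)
A FIRST/FOLLOW conflict occurs when a non-terminal N has a nullable alternative N → β (β ⇒* ε) and another alternative N → α with FIRST(α) ∩ FOLLOW(N) ≠ ∅: on such a lookahead the parser cannot decide between expanding α and letting N vanish via β.

Nullable non-terminals: T.
T has a nullable alternative but only one production, so nothing to check.

F, P, S have no nullable alternative, so no FIRST/FOLLOW check is needed there.

No FIRST/FOLLOW conflicts found.

Answer: No FIRST/FOLLOW conflicts.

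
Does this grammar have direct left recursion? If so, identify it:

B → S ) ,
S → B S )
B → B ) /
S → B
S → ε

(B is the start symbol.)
Direct left recursion occurs when N → N α for some non-terminal N (the right-hand side begins with the left-hand side itself).

B → S ) ,: starts with S
S → B S ): starts with B
B → B ) /: LEFT RECURSIVE (starts with B)
S → B: starts with B
S → ε: starts with ε

The grammar has direct left recursion on: B.

Answer: Yes, B is left-recursive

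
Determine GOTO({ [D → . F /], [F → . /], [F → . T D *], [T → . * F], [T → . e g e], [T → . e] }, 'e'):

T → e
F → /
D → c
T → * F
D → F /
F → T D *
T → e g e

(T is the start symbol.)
GOTO(I, 'e') = CLOSURE({ [A → αX.β] : [A → α.Xβ] ∈ I, X = 'e' })

Items with dot before 'e', with the dot advanced:
  [T → . e] → [T → e .]
  [T → . e g e] → [T → e . g e]
Closure adds nothing (no advanced item has the dot before a non-terminal).

GOTO = { [T → e . g e], [T → e .] }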